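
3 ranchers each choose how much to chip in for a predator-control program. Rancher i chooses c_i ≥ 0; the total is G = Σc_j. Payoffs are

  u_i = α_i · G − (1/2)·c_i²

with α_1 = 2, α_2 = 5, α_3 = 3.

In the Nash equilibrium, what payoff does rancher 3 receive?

Rancher i's FOC: ∂u_i/∂c_i = α_i − c_i = 0, so c_i* = α_i.
NE contributions = (2, 5, 3); G = 10.
u_3 = α_3·G − ½·(c_3)² = 3·10 − ½·3² = 25.5.

25.5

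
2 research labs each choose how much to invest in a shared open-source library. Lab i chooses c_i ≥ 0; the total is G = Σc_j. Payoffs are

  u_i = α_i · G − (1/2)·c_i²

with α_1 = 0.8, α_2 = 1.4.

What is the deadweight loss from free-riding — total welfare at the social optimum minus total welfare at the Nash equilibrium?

Lab i's FOC: ∂u_i/∂c_i = α_i − c_i = 0, so c_i* = α_i.
NE contributions = (0.8, 1.4); G = 2.2.
W^NE = (Σα)·G − ½Σα_i² = 2.2² − ½·2.6 = 3.54.
Planner sets c_i = Σα_j = 2.2 for every i, so G^SO = 2·2.2 = 4.4.
W^SO = (Σα)·G^SO − ½·2·(Σα)² = (2/2)·2.2² = 4.84.
Deadweight loss = W^SO − W^NE = 1.3.

1.3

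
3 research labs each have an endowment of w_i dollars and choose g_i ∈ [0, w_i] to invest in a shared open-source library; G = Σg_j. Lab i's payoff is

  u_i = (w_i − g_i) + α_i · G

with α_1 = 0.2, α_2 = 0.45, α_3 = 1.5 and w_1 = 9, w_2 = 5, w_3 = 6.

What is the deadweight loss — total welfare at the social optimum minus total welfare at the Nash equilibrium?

∂u_i/∂g_i = α_i − 1, so lab i contributes w_i if α_i > 1, else 0.
α_i > 1 for i ∈ {3}; NE contributions (0, 0, 6), G = 6.
W^NE = Σw_i − G^NE + (Σα_i)·G^NE = 20 + 1.15·6 = 26.9.
Planner: ∂(Σu_j)/∂g_i = Σα_j − 1 = 1.15 > 0, so everyone contributes w_i; G^SO = 20, W^SO = 20 + 1.15·20 = 43.
Deadweight loss = 16.1.

16.1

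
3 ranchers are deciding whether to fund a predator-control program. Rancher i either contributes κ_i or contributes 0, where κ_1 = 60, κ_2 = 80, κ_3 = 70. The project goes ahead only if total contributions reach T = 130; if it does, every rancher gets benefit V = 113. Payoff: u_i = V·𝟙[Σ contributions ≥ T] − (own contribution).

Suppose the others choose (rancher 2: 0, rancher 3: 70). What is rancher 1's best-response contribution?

60

Others' total = 70. Contributing 60 brings total to 130 ≥ 130: gain V − κ_1 = 53.
Best response: 60.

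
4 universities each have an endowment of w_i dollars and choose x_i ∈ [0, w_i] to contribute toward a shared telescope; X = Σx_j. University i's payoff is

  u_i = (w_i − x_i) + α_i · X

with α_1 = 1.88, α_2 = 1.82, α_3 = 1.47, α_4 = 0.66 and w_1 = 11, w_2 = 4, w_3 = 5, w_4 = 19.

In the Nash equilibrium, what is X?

∂u_i/∂x_i = α_i − 1, so university i contributes w_i if α_i > 1, else 0.
α_i > 1 for i ∈ {1, 2, 3}; NE contributions (11, 4, 5, 0), X = 20.

20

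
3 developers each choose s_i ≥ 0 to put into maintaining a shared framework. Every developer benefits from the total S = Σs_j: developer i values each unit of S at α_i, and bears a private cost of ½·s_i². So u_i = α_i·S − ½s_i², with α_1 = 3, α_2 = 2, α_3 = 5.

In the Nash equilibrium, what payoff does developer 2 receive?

18

Developer i's FOC: ∂u_i/∂s_i = α_i − s_i = 0, so s_i* = α_i.
NE contributions = (3, 2, 5); S = 10.
u_2 = α_2·S − ½·(s_2)² = 2·10 − ½·2² = 18.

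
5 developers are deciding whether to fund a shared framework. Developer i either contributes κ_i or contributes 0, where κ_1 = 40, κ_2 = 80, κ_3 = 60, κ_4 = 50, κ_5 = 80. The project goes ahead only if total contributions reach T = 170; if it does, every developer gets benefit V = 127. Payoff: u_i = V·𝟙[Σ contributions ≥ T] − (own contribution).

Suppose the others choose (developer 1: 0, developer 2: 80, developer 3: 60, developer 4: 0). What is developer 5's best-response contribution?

80

Others' total = 140. Contributing 80 brings total to 220 ≥ 170: gain V − κ_5 = 47.
Best response: 80.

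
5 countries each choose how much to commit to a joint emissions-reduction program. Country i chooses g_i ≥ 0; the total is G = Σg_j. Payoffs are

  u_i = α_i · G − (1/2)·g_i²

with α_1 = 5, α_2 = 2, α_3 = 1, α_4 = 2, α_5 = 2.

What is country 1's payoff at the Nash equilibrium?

47.5

Country i's FOC: ∂u_i/∂g_i = α_i − g_i = 0, so g_i* = α_i.
NE contributions = (5, 2, 1, 2, 2); G = 12.
u_1 = α_1·G − ½·(g_1)² = 5·12 − ½·5² = 47.5.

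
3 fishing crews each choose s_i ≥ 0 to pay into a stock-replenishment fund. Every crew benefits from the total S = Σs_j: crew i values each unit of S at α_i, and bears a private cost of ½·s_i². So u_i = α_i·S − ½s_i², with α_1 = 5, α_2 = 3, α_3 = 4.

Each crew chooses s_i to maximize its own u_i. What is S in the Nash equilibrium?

Crew i's FOC: ∂u_i/∂s_i = α_i − s_i = 0, so s_i* = α_i.
NE contributions = (5, 3, 4); S = 12.

12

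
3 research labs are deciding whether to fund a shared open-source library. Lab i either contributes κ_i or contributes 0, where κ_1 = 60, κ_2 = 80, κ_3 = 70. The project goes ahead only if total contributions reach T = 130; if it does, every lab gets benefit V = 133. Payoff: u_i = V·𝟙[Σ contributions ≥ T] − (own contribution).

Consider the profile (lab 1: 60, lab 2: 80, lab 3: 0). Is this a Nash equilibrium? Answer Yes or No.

Total = 140 ≥ 130: provided.
Lab 1 (pledges 60, payoff 73): dropping to 0 → total 80, payoff 0. No gain.
Lab 2 (pledges 80, payoff 53): dropping to 0 → total 60, payoff 0. No gain.
Lab 3 (pledges 0, payoff 133): pledging 70 → total 210, payoff 63. No gain.

Yes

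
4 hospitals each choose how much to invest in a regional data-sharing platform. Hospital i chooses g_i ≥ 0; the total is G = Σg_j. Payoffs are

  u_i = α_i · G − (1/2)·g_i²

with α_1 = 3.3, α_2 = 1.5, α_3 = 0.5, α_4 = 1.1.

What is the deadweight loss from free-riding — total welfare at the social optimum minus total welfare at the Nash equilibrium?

48.26

Hospital i's FOC: ∂u_i/∂g_i = α_i − g_i = 0, so g_i* = α_i.
NE contributions = (3.3, 1.5, 0.5, 1.1); G = 6.4.
W^NE = (Σα)·G − ½Σα_i² = 6.4² − ½·14.6 = 33.66.
Planner sets g_i = Σα_j = 6.4 for every i, so G^SO = 4·6.4 = 25.6.
W^SO = (Σα)·G^SO − ½·4·(Σα)² = (4/2)·6.4² = 81.92.
Deadweight loss = W^SO − W^NE = 48.26.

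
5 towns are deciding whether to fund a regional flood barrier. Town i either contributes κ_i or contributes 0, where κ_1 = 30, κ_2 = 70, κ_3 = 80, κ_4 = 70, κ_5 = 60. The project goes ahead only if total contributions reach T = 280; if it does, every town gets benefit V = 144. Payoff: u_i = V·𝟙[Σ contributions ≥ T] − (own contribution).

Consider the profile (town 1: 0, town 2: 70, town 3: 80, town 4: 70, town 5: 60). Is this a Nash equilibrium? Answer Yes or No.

Total = 280 ≥ 280: provided.
Town 1 (pledges 0, payoff 144): pledging 30 → total 310, payoff 114. No gain.
Town 2 (pledges 70, payoff 74): dropping to 0 → total 210, payoff 0. No gain.
Town 3 (pledges 80, payoff 64): dropping to 0 → total 200, payoff 0. No gain.
Town 4 (pledges 70, payoff 74): dropping to 0 → total 210, payoff 0. No gain.
Town 5 (pledges 60, payoff 84): dropping to 0 → total 220, payoff 0. No gain.

Yes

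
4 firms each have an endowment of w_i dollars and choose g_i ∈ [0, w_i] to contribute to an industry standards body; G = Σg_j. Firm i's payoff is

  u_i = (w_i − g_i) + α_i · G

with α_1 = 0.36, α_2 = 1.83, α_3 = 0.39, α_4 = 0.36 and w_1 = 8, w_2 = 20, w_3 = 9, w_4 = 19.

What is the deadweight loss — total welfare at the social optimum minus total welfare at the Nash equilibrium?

69.84

∂u_i/∂g_i = α_i − 1, so firm i contributes w_i if α_i > 1, else 0.
α_i > 1 for i ∈ {2}; NE contributions (0, 20, 0, 0), G = 20.
W^NE = Σw_i − G^NE + (Σα_i)·G^NE = 56 + 1.94·20 = 94.8.
Planner: ∂(Σu_j)/∂g_i = Σα_j − 1 = 1.94 > 0, so everyone contributes w_i; G^SO = 56, W^SO = 56 + 1.94·56 = 164.64.
Deadweight loss = 69.84.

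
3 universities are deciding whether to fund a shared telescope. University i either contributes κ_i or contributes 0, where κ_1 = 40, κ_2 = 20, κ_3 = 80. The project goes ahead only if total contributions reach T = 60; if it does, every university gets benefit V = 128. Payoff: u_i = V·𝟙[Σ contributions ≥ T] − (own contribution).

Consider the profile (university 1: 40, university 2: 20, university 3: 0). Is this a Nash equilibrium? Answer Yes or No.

Total = 60 ≥ 60: provided.
University 1 (pledges 40, payoff 88): dropping to 0 → total 20, payoff 0. No gain.
University 2 (pledges 20, payoff 108): dropping to 0 → total 40, payoff 0. No gain.
University 3 (pledges 0, payoff 128): pledging 80 → total 140, payoff 48. No gain.

Yes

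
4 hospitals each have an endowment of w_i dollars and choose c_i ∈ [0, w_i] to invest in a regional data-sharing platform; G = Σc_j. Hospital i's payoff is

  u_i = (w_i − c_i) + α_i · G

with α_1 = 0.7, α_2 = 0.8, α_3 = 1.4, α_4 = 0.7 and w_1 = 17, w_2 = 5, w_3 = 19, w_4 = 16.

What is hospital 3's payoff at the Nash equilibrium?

26.6

∂u_i/∂c_i = α_i − 1, so hospital i contributes w_i if α_i > 1, else 0.
α_i > 1 for i ∈ {3}; NE contributions (0, 0, 19, 0), G = 19.
u_3 = (19 − 19) + 1.4·19 = 26.6.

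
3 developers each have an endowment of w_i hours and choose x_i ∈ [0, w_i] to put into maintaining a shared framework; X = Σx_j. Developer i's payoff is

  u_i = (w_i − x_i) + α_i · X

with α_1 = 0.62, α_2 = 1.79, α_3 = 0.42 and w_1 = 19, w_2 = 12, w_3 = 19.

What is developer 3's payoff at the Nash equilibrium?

24.04

∂u_i/∂x_i = α_i − 1, so developer i contributes w_i if α_i > 1, else 0.
α_i > 1 for i ∈ {2}; NE contributions (0, 12, 0), X = 12.
u_3 = (19 − 0) + 0.42·12 = 24.04.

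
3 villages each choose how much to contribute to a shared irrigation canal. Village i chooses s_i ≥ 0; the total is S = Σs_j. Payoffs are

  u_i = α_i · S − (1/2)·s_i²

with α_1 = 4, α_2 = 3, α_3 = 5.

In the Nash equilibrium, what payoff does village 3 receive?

47.5

Village i's FOC: ∂u_i/∂s_i = α_i − s_i = 0, so s_i* = α_i.
NE contributions = (4, 3, 5); S = 12.
u_3 = α_3·S − ½·(s_3)² = 5·12 − ½·5² = 47.5.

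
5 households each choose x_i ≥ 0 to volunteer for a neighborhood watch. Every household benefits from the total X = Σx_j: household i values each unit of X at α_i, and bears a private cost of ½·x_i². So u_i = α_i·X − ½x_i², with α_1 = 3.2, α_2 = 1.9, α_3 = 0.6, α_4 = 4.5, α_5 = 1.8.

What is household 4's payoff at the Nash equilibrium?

43.875

Household i's FOC: ∂u_i/∂x_i = α_i − x_i = 0, so x_i* = α_i.
NE contributions = (3.2, 1.9, 0.6, 4.5, 1.8); X = 12.
u_4 = α_4·X − ½·(x_4)² = 4.5·12 − ½·4.5² = 43.875.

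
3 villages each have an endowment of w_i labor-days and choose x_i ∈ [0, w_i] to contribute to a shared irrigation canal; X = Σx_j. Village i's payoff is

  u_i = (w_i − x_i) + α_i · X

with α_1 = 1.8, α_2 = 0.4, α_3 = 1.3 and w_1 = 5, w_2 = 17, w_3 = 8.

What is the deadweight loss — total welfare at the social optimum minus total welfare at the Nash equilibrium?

∂u_i/∂x_i = α_i − 1, so village i contributes w_i if α_i > 1, else 0.
α_i > 1 for i ∈ {1, 3}; NE contributions (5, 0, 8), X = 13.
W^NE = Σw_i − X^NE + (Σα_i)·X^NE = 30 + 2.5·13 = 62.5.
Planner: ∂(Σu_j)/∂x_i = Σα_j − 1 = 2.5 > 0, so everyone contributes w_i; X^SO = 30, W^SO = 30 + 2.5·30 = 105.
Deadweight loss = 42.5.

42.5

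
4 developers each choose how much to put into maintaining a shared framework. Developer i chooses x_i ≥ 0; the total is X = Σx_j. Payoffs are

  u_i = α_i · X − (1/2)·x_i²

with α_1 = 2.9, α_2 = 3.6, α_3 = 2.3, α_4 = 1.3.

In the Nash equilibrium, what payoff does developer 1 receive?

Developer i's FOC: ∂u_i/∂x_i = α_i − x_i = 0, so x_i* = α_i.
NE contributions = (2.9, 3.6, 2.3, 1.3); X = 10.1.
u_1 = α_1·X − ½·(x_1)² = 2.9·10.1 − ½·2.9² = 25.085.

25.085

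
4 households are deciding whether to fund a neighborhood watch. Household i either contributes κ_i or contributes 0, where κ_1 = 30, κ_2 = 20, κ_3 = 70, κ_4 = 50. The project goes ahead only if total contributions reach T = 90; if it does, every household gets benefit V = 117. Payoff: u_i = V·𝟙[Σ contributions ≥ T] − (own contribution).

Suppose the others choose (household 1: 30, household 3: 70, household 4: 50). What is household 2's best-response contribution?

Others' total = 150 ≥ 90; contributing adds cost 20 for no extra benefit.
Best response: 0.

0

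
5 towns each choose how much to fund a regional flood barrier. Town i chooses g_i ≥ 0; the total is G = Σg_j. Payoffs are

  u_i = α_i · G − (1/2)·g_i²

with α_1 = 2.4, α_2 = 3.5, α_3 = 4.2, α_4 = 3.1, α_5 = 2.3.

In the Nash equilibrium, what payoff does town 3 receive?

56.28

Town i's FOC: ∂u_i/∂g_i = α_i − g_i = 0, so g_i* = α_i.
NE contributions = (2.4, 3.5, 4.2, 3.1, 2.3); G = 15.5.
u_3 = α_3·G − ½·(g_3)² = 4.2·15.5 − ½·4.2² = 56.28.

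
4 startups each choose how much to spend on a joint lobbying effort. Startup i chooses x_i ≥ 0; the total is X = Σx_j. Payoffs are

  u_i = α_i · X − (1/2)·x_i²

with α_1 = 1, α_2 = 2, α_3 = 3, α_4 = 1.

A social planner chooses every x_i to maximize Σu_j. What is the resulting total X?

Planner FOC: ∂(Σu_j)/∂x_i = (Σα_j) − x_i = 0, so x_i^SO = Σα_j = 7 for every i; X^SO = 28.

28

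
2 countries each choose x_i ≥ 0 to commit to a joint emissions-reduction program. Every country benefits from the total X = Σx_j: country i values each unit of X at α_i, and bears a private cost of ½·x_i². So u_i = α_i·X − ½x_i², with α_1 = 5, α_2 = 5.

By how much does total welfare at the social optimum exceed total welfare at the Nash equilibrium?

25

Country i's FOC: ∂u_i/∂x_i = α_i − x_i = 0, so x_i* = α_i.
NE contributions = (5, 5); X = 10.
W^NE = (Σα)·X − ½Σα_i² = 10² − ½·50 = 75.
Planner sets x_i = Σα_j = 10 for every i, so X^SO = 2·10 = 20.
W^SO = (Σα)·X^SO − ½·2·(Σα)² = (2/2)·10² = 100.
Deadweight loss = W^SO − W^NE = 25.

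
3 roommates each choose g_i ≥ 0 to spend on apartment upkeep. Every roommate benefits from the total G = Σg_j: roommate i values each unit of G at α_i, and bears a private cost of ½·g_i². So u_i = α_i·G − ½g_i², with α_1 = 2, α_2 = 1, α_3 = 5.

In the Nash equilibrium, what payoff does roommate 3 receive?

27.5

Roommate i's FOC: ∂u_i/∂g_i = α_i − g_i = 0, so g_i* = α_i.
NE contributions = (2, 1, 5); G = 8.
u_3 = α_3·G − ½·(g_3)² = 5·8 − ½·5² = 27.5.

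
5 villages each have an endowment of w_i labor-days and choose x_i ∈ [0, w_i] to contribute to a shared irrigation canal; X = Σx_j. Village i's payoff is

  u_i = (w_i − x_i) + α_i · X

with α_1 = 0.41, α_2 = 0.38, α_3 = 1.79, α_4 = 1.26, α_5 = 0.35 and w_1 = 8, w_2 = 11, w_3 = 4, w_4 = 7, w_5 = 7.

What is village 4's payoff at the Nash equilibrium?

13.86

∂u_i/∂x_i = α_i − 1, so village i contributes w_i if α_i > 1, else 0.
α_i > 1 for i ∈ {3, 4}; NE contributions (0, 0, 4, 7, 0), X = 11.
u_4 = (7 − 7) + 1.26·11 = 13.86.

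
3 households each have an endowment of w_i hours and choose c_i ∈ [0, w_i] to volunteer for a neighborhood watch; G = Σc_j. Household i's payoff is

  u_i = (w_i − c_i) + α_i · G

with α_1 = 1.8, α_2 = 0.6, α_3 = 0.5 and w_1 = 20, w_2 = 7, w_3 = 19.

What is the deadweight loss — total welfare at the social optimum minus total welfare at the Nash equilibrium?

49.4

∂u_i/∂c_i = α_i − 1, so household i contributes w_i if α_i > 1, else 0.
α_i > 1 for i ∈ {1}; NE contributions (20, 0, 0), G = 20.
W^NE = Σw_i − G^NE + (Σα_i)·G^NE = 46 + 1.9·20 = 84.
Planner: ∂(Σu_j)/∂c_i = Σα_j − 1 = 1.9 > 0, so everyone contributes w_i; G^SO = 46, W^SO = 46 + 1.9·46 = 133.4.
Deadweight loss = 49.4.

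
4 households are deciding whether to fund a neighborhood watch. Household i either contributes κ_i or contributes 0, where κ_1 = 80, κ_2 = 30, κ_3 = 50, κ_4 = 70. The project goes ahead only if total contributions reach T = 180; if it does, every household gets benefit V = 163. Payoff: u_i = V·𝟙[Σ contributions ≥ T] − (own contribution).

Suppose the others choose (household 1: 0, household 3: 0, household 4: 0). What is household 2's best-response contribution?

0

Others' total = 0. Even contributing 30 gives 30 < 180: no benefit either way.
Best response: 0.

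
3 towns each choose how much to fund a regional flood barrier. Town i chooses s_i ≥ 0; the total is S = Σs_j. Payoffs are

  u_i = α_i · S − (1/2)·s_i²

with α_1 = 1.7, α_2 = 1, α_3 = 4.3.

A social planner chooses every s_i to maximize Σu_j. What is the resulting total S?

21

Planner FOC: ∂(Σu_j)/∂s_i = (Σα_j) − s_i = 0, so s_i^SO = Σα_j = 7 for every i; S^SO = 21.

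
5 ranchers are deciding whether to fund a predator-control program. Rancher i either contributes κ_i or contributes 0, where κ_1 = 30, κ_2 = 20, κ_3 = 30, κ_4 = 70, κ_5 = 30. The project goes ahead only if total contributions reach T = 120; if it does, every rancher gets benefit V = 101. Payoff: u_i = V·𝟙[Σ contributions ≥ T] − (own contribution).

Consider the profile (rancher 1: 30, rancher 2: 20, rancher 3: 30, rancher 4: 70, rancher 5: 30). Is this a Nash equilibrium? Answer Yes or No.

No

Total = 180 ≥ 120: provided.
Rancher 1 (pledges 30, payoff 71): dropping to 0 → total 150, payoff 101. Profitable deviation.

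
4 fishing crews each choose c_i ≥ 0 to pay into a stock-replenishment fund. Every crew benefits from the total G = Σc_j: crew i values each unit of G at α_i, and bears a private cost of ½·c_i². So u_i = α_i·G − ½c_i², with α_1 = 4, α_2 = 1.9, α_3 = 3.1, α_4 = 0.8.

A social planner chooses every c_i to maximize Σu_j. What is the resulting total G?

Planner FOC: ∂(Σu_j)/∂c_i = (Σα_j) − c_i = 0, so c_i^SO = Σα_j = 9.8 for every i; G^SO = 39.2.

39.2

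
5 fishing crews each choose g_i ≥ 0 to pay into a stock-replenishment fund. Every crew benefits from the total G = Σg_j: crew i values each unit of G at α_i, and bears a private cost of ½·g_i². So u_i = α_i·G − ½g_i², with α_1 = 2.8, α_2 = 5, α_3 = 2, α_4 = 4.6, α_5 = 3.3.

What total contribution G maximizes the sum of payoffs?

88.5

Planner FOC: ∂(Σu_j)/∂g_i = (Σα_j) − g_i = 0, so g_i^SO = Σα_j = 17.7 for every i; G^SO = 88.5.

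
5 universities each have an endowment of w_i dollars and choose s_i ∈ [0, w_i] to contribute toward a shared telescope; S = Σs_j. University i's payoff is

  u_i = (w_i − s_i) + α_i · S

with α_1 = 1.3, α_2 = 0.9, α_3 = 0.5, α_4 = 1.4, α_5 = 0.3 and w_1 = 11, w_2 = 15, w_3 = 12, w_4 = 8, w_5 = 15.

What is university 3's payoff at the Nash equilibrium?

∂u_i/∂s_i = α_i − 1, so university i contributes w_i if α_i > 1, else 0.
α_i > 1 for i ∈ {1, 4}; NE contributions (11, 0, 0, 8, 0), S = 19.
u_3 = (12 − 0) + 0.5·19 = 21.5.

21.5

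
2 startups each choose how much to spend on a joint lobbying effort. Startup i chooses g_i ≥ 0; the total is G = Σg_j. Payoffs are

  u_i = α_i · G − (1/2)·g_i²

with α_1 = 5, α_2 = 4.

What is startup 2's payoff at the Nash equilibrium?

28

Startup i's FOC: ∂u_i/∂g_i = α_i − g_i = 0, so g_i* = α_i.
NE contributions = (5, 4); G = 9.
u_2 = α_2·G − ½·(g_2)² = 4·9 − ½·4² = 28.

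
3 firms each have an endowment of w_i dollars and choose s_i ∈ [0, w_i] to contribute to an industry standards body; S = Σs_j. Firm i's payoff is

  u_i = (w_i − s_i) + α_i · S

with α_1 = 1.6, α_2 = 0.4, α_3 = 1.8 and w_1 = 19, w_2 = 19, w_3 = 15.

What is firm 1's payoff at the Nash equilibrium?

54.4

∂u_i/∂s_i = α_i − 1, so firm i contributes w_i if α_i > 1, else 0.
α_i > 1 for i ∈ {1, 3}; NE contributions (19, 0, 15), S = 34.
u_1 = (19 − 19) + 1.6·34 = 54.4.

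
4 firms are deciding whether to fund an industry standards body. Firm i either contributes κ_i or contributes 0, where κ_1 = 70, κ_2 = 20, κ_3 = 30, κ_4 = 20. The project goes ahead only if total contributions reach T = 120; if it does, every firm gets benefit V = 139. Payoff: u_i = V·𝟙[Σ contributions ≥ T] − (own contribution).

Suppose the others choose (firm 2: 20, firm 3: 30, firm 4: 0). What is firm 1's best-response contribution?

70

Others' total = 50. Contributing 70 brings total to 120 ≥ 120: gain V − κ_1 = 69.
Best response: 70.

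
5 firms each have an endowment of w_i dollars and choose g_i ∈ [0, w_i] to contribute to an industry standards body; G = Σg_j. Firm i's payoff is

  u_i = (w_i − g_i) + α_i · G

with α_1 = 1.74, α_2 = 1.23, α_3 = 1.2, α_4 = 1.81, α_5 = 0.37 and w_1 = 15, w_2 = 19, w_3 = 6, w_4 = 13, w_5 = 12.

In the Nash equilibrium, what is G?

∂u_i/∂g_i = α_i − 1, so firm i contributes w_i if α_i > 1, else 0.
α_i > 1 for i ∈ {1, 2, 3, 4}; NE contributions (15, 19, 6, 13, 0), G = 53.

53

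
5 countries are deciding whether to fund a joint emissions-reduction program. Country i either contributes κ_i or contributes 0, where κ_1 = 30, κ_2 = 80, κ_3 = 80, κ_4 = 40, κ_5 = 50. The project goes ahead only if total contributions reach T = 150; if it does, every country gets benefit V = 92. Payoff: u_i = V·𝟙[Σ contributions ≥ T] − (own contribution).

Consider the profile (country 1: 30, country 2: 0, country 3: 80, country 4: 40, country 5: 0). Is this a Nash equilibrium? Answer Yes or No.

Yes

Total = 150 ≥ 150: provided.
Country 1 (pledges 30, payoff 62): dropping to 0 → total 120, payoff 0. No gain.
Country 2 (pledges 0, payoff 92): pledging 80 → total 230, payoff 12. No gain.
Country 3 (pledges 80, payoff 12): dropping to 0 → total 70, payoff 0. No gain.
Country 4 (pledges 40, payoff 52): dropping to 0 → total 110, payoff 0. No gain.
Country 5 (pledges 0, payoff 92): pledging 50 → total 200, payoff 42. No gain.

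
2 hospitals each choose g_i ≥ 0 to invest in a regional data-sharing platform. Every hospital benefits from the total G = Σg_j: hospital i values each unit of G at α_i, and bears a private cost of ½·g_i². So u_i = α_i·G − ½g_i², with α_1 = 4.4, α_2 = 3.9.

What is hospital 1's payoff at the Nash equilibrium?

Hospital i's FOC: ∂u_i/∂g_i = α_i − g_i = 0, so g_i* = α_i.
NE contributions = (4.4, 3.9); G = 8.3.
u_1 = α_1·G − ½·(g_1)² = 4.4·8.3 − ½·4.4² = 26.84.

26.84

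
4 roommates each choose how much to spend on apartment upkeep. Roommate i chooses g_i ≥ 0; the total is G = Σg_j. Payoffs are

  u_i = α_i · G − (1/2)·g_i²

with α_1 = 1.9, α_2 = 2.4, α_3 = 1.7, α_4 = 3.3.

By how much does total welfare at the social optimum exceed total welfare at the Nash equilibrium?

98.065

Roommate i's FOC: ∂u_i/∂g_i = α_i − g_i = 0, so g_i* = α_i.
NE contributions = (1.9, 2.4, 1.7, 3.3); G = 9.3.
W^NE = (Σα)·G − ½Σα_i² = 9.3² − ½·23.15 = 74.915.
Planner sets g_i = Σα_j = 9.3 for every i, so G^SO = 4·9.3 = 37.2.
W^SO = (Σα)·G^SO − ½·4·(Σα)² = (4/2)·9.3² = 172.98.
Deadweight loss = W^SO − W^NE = 98.065.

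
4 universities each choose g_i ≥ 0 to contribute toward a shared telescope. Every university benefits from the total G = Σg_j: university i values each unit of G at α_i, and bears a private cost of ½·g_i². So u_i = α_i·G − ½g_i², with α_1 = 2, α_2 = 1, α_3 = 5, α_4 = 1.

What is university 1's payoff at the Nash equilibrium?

16

University i's FOC: ∂u_i/∂g_i = α_i − g_i = 0, so g_i* = α_i.
NE contributions = (2, 1, 5, 1); G = 9.
u_1 = α_1·G − ½·(g_1)² = 2·9 − ½·2² = 16.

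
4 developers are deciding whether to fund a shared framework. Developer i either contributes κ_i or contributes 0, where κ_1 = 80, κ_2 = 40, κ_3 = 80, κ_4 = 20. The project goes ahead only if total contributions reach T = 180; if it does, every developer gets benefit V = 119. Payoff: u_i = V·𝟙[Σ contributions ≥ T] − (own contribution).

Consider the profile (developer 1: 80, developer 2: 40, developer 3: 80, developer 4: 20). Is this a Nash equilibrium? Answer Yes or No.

Total = 220 ≥ 180: provided.
Developer 1 (pledges 80, payoff 39): dropping to 0 → total 140, payoff 0. No gain.
Developer 2 (pledges 40, payoff 79): dropping to 0 → total 180, payoff 119. Profitable deviation.

No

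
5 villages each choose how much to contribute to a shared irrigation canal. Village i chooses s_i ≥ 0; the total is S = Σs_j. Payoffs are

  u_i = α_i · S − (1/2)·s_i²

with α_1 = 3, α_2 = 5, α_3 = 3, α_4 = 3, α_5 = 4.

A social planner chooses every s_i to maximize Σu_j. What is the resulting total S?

90

Planner FOC: ∂(Σu_j)/∂s_i = (Σα_j) − s_i = 0, so s_i^SO = Σα_j = 18 for every i; S^SO = 90.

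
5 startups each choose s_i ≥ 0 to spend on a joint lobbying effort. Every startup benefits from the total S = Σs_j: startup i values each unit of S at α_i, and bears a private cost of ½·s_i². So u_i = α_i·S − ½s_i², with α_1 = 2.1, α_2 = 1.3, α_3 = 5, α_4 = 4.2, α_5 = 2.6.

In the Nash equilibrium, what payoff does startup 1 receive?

Startup i's FOC: ∂u_i/∂s_i = α_i − s_i = 0, so s_i* = α_i.
NE contributions = (2.1, 1.3, 5, 4.2, 2.6); S = 15.2.
u_1 = α_1·S − ½·(s_1)² = 2.1·15.2 − ½·2.1² = 29.715.

29.715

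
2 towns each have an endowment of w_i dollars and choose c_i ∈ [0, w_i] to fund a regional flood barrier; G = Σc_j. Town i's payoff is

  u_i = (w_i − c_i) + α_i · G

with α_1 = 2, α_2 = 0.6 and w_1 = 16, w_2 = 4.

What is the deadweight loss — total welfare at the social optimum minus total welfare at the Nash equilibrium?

∂u_i/∂c_i = α_i − 1, so town i contributes w_i if α_i > 1, else 0.
α_i > 1 for i ∈ {1}; NE contributions (16, 0), G = 16.
W^NE = Σw_i − G^NE + (Σα_i)·G^NE = 20 + 1.6·16 = 45.6.
Planner: ∂(Σu_j)/∂c_i = Σα_j − 1 = 1.6 > 0, so everyone contributes w_i; G^SO = 20, W^SO = 20 + 1.6·20 = 52.
Deadweight loss = 6.4.

6.4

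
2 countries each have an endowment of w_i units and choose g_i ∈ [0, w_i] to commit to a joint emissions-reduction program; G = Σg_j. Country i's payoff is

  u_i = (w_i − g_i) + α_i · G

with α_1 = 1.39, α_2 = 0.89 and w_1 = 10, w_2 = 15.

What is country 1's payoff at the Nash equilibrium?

∂u_i/∂g_i = α_i − 1, so country i contributes w_i if α_i > 1, else 0.
α_i > 1 for i ∈ {1}; NE contributions (10, 0), G = 10.
u_1 = (10 − 10) + 1.39·10 = 13.9.

13.9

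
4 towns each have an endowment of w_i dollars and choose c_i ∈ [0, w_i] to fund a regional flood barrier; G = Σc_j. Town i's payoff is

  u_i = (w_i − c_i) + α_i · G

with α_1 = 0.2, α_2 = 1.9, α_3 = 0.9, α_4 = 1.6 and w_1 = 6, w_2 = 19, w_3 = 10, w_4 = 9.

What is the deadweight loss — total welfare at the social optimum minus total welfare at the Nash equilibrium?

∂u_i/∂c_i = α_i − 1, so town i contributes w_i if α_i > 1, else 0.
α_i > 1 for i ∈ {2, 4}; NE contributions (0, 19, 0, 9), G = 28.
W^NE = Σw_i − G^NE + (Σα_i)·G^NE = 44 + 3.6·28 = 144.8.
Planner: ∂(Σu_j)/∂c_i = Σα_j − 1 = 3.6 > 0, so everyone contributes w_i; G^SO = 44, W^SO = 44 + 3.6·44 = 202.4.
Deadweight loss = 57.6.

57.6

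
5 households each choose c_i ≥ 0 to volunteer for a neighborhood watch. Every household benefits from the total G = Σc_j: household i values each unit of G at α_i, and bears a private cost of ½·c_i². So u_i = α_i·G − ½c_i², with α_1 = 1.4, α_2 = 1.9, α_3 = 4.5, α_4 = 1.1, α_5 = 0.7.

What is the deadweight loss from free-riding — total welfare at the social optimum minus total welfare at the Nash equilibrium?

Household i's FOC: ∂u_i/∂c_i = α_i − c_i = 0, so c_i* = α_i.
NE contributions = (1.4, 1.9, 4.5, 1.1, 0.7); G = 9.6.
W^NE = (Σα)·G − ½Σα_i² = 9.6² − ½·27.52 = 78.4.
Planner sets c_i = Σα_j = 9.6 for every i, so G^SO = 5·9.6 = 48.
W^SO = (Σα)·G^SO − ½·5·(Σα)² = (5/2)·9.6² = 230.4.
Deadweight loss = W^SO − W^NE = 152.

152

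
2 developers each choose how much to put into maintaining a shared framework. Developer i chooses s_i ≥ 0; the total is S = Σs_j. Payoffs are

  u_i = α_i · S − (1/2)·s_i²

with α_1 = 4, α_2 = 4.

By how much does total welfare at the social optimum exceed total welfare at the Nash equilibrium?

16

Developer i's FOC: ∂u_i/∂s_i = α_i − s_i = 0, so s_i* = α_i.
NE contributions = (4, 4); S = 8.
W^NE = (Σα)·S − ½Σα_i² = 8² − ½·32 = 48.
Planner sets s_i = Σα_j = 8 for every i, so S^SO = 2·8 = 16.
W^SO = (Σα)·S^SO − ½·2·(Σα)² = (2/2)·8² = 64.
Deadweight loss = W^SO − W^NE = 16.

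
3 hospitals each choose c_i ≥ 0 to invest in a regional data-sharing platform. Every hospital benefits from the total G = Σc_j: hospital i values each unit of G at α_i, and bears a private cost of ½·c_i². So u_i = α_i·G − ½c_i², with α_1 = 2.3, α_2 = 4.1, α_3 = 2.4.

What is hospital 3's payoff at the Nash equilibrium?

18.24

Hospital i's FOC: ∂u_i/∂c_i = α_i − c_i = 0, so c_i* = α_i.
NE contributions = (2.3, 4.1, 2.4); G = 8.8.
u_3 = α_3·G − ½·(c_3)² = 2.4·8.8 − ½·2.4² = 18.24.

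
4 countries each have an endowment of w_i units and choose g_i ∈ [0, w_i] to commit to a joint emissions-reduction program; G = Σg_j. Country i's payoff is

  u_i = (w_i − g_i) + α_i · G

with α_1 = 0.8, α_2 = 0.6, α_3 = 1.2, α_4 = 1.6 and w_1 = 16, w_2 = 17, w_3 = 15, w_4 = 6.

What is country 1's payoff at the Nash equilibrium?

32.8

∂u_i/∂g_i = α_i − 1, so country i contributes w_i if α_i > 1, else 0.
α_i > 1 for i ∈ {3, 4}; NE contributions (0, 0, 15, 6), G = 21.
u_1 = (16 − 0) + 0.8·21 = 32.8.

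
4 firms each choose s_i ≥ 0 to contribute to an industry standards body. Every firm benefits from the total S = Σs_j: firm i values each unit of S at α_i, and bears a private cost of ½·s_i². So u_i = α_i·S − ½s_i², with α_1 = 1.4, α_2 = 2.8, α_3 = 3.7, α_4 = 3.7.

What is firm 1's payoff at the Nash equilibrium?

Firm i's FOC: ∂u_i/∂s_i = α_i − s_i = 0, so s_i* = α_i.
NE contributions = (1.4, 2.8, 3.7, 3.7); S = 11.6.
u_1 = α_1·S − ½·(s_1)² = 1.4·11.6 − ½·1.4² = 15.26.

15.26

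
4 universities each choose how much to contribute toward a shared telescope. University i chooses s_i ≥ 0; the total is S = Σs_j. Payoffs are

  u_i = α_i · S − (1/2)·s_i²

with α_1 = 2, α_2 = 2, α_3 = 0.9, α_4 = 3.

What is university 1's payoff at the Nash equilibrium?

13.8

University i's FOC: ∂u_i/∂s_i = α_i − s_i = 0, so s_i* = α_i.
NE contributions = (2, 2, 0.9, 3); S = 7.9.
u_1 = α_1·S − ½·(s_1)² = 2·7.9 − ½·2² = 13.8.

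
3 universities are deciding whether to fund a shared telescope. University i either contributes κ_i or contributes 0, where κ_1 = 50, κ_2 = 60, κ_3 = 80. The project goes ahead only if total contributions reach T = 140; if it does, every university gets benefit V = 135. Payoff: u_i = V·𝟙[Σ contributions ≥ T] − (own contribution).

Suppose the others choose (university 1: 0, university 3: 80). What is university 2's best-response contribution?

Others' total = 80. Contributing 60 brings total to 140 ≥ 140: gain V − κ_2 = 75.
Best response: 60.

60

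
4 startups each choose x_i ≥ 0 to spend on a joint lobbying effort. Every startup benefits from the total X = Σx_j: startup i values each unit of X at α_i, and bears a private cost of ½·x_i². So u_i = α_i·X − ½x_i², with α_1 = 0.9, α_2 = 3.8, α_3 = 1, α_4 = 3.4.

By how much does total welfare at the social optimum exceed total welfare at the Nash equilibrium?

96.715

Startup i's FOC: ∂u_i/∂x_i = α_i − x_i = 0, so x_i* = α_i.
NE contributions = (0.9, 3.8, 1, 3.4); X = 9.1.
W^NE = (Σα)·X − ½Σα_i² = 9.1² − ½·27.81 = 68.905.
Planner sets x_i = Σα_j = 9.1 for every i, so X^SO = 4·9.1 = 36.4.
W^SO = (Σα)·X^SO − ½·4·(Σα)² = (4/2)·9.1² = 165.62.
Deadweight loss = W^SO − W^NE = 96.715.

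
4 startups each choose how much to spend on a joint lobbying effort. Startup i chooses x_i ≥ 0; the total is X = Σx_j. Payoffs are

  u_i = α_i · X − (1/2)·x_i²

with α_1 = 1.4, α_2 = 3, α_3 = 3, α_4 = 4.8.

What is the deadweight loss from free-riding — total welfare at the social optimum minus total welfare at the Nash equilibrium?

Startup i's FOC: ∂u_i/∂x_i = α_i − x_i = 0, so x_i* = α_i.
NE contributions = (1.4, 3, 3, 4.8); X = 12.2.
W^NE = (Σα)·X − ½Σα_i² = 12.2² − ½·43 = 127.34.
Planner sets x_i = Σα_j = 12.2 for every i, so X^SO = 4·12.2 = 48.8.
W^SO = (Σα)·X^SO − ½·4·(Σα)² = (4/2)·12.2² = 297.68.
Deadweight loss = W^SO − W^NE = 170.34.

170.34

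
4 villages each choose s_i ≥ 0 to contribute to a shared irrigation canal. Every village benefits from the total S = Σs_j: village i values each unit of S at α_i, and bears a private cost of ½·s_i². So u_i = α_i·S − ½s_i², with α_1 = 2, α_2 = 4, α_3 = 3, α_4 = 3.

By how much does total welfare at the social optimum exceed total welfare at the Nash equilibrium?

163

Village i's FOC: ∂u_i/∂s_i = α_i − s_i = 0, so s_i* = α_i.
NE contributions = (2, 4, 3, 3); S = 12.
W^NE = (Σα)·S − ½Σα_i² = 12² − ½·38 = 125.
Planner sets s_i = Σα_j = 12 for every i, so S^SO = 4·12 = 48.
W^SO = (Σα)·S^SO − ½·4·(Σα)² = (4/2)·12² = 288.
Deadweight loss = W^SO − W^NE = 163.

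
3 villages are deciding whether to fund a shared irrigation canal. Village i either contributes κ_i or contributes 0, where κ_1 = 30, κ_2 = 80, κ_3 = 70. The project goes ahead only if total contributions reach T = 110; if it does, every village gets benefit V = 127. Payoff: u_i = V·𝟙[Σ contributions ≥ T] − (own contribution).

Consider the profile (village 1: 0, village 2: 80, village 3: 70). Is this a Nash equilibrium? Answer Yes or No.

Yes

Total = 150 ≥ 110: provided.
Village 1 (pledges 0, payoff 127): pledging 30 → total 180, payoff 97. No gain.
Village 2 (pledges 80, payoff 47): dropping to 0 → total 70, payoff 0. No gain.
Village 3 (pledges 70, payoff 57): dropping to 0 → total 80, payoff 0. No gain.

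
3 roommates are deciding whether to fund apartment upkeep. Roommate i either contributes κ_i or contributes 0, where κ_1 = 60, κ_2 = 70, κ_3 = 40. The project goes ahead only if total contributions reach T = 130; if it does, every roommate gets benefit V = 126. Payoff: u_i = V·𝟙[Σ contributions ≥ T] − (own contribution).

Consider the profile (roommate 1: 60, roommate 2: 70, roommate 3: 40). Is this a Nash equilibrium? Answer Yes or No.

No

Total = 170 ≥ 130: provided.
Roommate 1 (pledges 60, payoff 66): dropping to 0 → total 110, payoff 0. No gain.
Roommate 2 (pledges 70, payoff 56): dropping to 0 → total 100, payoff 0. No gain.
Roommate 3 (pledges 40, payoff 86): dropping to 0 → total 130, payoff 126. Profitable deviation.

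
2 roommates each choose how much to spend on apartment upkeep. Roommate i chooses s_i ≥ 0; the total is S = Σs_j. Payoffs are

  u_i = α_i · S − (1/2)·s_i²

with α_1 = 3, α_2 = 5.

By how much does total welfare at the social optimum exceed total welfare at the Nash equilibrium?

17

Roommate i's FOC: ∂u_i/∂s_i = α_i − s_i = 0, so s_i* = α_i.
NE contributions = (3, 5); S = 8.
W^NE = (Σα)·S − ½Σα_i² = 8² − ½·34 = 47.
Planner sets s_i = Σα_j = 8 for every i, so S^SO = 2·8 = 16.
W^SO = (Σα)·S^SO − ½·2·(Σα)² = (2/2)·8² = 64.
Deadweight loss = W^SO − W^NE = 17.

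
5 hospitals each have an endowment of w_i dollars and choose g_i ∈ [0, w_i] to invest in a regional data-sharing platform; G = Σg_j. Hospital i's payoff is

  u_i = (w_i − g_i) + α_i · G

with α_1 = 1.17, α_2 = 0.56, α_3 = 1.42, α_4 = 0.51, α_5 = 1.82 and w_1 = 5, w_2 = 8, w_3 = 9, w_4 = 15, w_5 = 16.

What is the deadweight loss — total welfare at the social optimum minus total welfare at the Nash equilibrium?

103.04

∂u_i/∂g_i = α_i − 1, so hospital i contributes w_i if α_i > 1, else 0.
α_i > 1 for i ∈ {1, 3, 5}; NE contributions (5, 0, 9, 0, 16), G = 30.
W^NE = Σw_i − G^NE + (Σα_i)·G^NE = 53 + 4.48·30 = 187.4.
Planner: ∂(Σu_j)/∂g_i = Σα_j − 1 = 4.48 > 0, so everyone contributes w_i; G^SO = 53, W^SO = 53 + 4.48·53 = 290.44.
Deadweight loss = 103.04.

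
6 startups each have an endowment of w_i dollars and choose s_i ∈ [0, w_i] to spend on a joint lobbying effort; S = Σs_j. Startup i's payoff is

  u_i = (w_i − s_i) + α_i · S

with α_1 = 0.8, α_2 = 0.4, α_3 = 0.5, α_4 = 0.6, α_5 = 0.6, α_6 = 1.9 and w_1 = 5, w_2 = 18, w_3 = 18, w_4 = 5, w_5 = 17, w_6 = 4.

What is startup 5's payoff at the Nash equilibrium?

19.4

∂u_i/∂s_i = α_i − 1, so startup i contributes w_i if α_i > 1, else 0.
α_i > 1 for i ∈ {6}; NE contributions (0, 0, 0, 0, 0, 4), S = 4.
u_5 = (17 − 0) + 0.6·4 = 19.4.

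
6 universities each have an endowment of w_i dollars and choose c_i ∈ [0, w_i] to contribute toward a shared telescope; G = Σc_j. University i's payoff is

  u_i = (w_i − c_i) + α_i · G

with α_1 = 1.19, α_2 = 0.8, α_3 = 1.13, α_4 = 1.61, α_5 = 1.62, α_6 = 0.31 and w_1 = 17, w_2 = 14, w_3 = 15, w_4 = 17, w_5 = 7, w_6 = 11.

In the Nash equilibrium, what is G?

56

∂u_i/∂c_i = α_i − 1, so university i contributes w_i if α_i > 1, else 0.
α_i > 1 for i ∈ {1, 3, 4, 5}; NE contributions (17, 0, 15, 17, 7, 0), G = 56.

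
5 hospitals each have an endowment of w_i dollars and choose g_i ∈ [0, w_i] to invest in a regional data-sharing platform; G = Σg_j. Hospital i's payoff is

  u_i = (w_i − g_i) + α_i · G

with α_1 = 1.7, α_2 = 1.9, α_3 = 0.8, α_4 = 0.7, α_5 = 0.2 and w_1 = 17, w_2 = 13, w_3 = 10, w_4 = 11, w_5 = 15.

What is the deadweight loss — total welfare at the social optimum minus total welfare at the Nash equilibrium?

154.8

∂u_i/∂g_i = α_i − 1, so hospital i contributes w_i if α_i > 1, else 0.
α_i > 1 for i ∈ {1, 2}; NE contributions (17, 13, 0, 0, 0), G = 30.
W^NE = Σw_i − G^NE + (Σα_i)·G^NE = 66 + 4.3·30 = 195.
Planner: ∂(Σu_j)/∂g_i = Σα_j − 1 = 4.3 > 0, so everyone contributes w_i; G^SO = 66, W^SO = 66 + 4.3·66 = 349.8.
Deadweight loss = 154.8.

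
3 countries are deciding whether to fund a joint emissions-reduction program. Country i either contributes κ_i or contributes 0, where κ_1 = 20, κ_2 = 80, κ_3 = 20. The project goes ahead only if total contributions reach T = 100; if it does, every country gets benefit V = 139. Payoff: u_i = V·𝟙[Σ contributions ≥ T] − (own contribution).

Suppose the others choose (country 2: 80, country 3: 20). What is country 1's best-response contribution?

0

Others' total = 100 ≥ 100; contributing adds cost 20 for no extra benefit.
Best response: 0.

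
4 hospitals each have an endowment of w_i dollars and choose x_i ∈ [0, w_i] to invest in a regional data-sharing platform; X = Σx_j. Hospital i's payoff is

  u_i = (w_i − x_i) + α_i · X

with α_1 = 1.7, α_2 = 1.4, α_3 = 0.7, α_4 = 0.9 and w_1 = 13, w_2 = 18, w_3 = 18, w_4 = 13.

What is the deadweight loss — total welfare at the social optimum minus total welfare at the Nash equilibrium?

114.7

∂u_i/∂x_i = α_i − 1, so hospital i contributes w_i if α_i > 1, else 0.
α_i > 1 for i ∈ {1, 2}; NE contributions (13, 18, 0, 0), X = 31.
W^NE = Σw_i − X^NE + (Σα_i)·X^NE = 62 + 3.7·31 = 176.7.
Planner: ∂(Σu_j)/∂x_i = Σα_j − 1 = 3.7 > 0, so everyone contributes w_i; X^SO = 62, W^SO = 62 + 3.7·62 = 291.4.
Deadweight loss = 114.7.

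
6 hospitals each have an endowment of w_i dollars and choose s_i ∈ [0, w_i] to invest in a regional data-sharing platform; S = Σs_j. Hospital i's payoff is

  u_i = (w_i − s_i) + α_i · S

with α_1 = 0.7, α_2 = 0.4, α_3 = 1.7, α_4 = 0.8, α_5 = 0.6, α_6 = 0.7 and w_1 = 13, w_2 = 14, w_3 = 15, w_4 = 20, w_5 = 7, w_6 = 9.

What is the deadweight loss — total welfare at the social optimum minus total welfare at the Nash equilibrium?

∂u_i/∂s_i = α_i − 1, so hospital i contributes w_i if α_i > 1, else 0.
α_i > 1 for i ∈ {3}; NE contributions (0, 0, 15, 0, 0, 0), S = 15.
W^NE = Σw_i − S^NE + (Σα_i)·S^NE = 78 + 3.9·15 = 136.5.
Planner: ∂(Σu_j)/∂s_i = Σα_j − 1 = 3.9 > 0, so everyone contributes w_i; S^SO = 78, W^SO = 78 + 3.9·78 = 382.2.
Deadweight loss = 245.7.

245.7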